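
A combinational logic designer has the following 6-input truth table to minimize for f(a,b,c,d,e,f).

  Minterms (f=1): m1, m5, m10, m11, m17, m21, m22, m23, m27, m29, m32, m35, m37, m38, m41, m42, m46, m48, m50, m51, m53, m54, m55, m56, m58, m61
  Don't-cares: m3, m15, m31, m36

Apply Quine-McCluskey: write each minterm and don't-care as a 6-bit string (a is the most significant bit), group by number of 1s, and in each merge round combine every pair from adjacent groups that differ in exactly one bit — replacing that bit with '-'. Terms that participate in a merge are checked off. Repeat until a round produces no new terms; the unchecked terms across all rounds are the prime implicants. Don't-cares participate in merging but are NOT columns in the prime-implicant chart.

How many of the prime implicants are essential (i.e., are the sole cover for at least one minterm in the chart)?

6

size-2^0 implicants → 000001(✓)  000011(✓)  000101(✓)  001010(✓)  001011(✓)  001111(✓)  010001(✓)  010101(✓)  010110(✓)  010111(✓)  011011(✓)  011101(✓)  011111(✓)  100000(✓)  100011(✓)  100100(✓)  100101(✓)  100110(✓)  101001  101010(✓)  101110(✓)  110000(✓)  110010(✓)  110011(✓)  110101(✓)  110110(✓)  110111(✓)  111000(✓)  111010(✓)  111101(✓)
size-2^1 implicants → -00011  -00101(✓)  -01010  -10101(✓)  -10110(✓)  -10111(✓)  -11101(✓)  0-0001(✓)  0-0101(✓)  0-1011(✓)  0-1111(✓)  00-011  000-01(✓)  0000-1  001-11(✓)  00101-  01-101(✓)  01-111(✓)  010-01(✓)  0101-1(✓)  01011-(✓)  011-11(✓)  0111-1(✓)  1-0000  1-0011  1-0101(✓)  1-0110  1-1010  10-110  100-00  1001-0  10010-  101-10  11-000(✓)  11-010(✓)  11-101(✓)  110-10(✓)  110-11(✓)  1100-0(✓)  11001-(✓)  1101-1(✓)  11011-(✓)  1110-0(✓)
size-2^2 implicants → --0101  -1-101  -101-1  -1011-  0-0-01  0-1-11  01-1-1  11-0-0  110-1-
Unchecked terms (primes): --0101, -00011, -01010, -1-101, -101-1, -1011-, 0-0-01, 0-1-11, 00-011, 0000-1, 00101-, 01-1-1, 1-0000, 1-0011, 1-0110, 1-1010, 10-110, 100-00, 1001-0, 10010-, 101-10, 101001, 11-0-0, 110-1-
Minterm coverage:
  m1 ⊆ 0-0-01,0000-1
  m5 ⊆ --0101,0-0-01
  m10 ⊆ -01010,00101-
  m11 ⊆ 0-1-11,00-011,00101-
  m17 ⊆ 0-0-01 [E]
  m21 ⊆ --0101,-1-101,-101-1,0-0-01,01-1-1
  m22 ⊆ -1011- [E]
  m23 ⊆ -101-1,-1011-,01-1-1
  m27 ⊆ 0-1-11 [E]
  m29 ⊆ -1-101,01-1-1
  m32 ⊆ 1-0000,100-00
  m35 ⊆ -00011,1-0011
  m37 ⊆ --0101,10010-
  m38 ⊆ 1-0110,10-110,1001-0
  m41 ⊆ 101001 [E]
  m42 ⊆ -01010,1-1010,101-10
  m46 ⊆ 10-110,101-10
  m48 ⊆ 1-0000,11-0-0
  m50 ⊆ 11-0-0,110-1-
  m51 ⊆ 1-0011,110-1-
  m53 ⊆ --0101,-1-101,-101-1
  m54 ⊆ -1011-,1-0110,110-1-
  m55 ⊆ -101-1,-1011-,110-1-
  m56 ⊆ 11-0-0 [E]
  m58 ⊆ 1-1010,11-0-0
  m61 ⊆ -1-101 [E]
E = {-1-101, -1011-, 0-0-01, 0-1-11, 101001, 11-0-0}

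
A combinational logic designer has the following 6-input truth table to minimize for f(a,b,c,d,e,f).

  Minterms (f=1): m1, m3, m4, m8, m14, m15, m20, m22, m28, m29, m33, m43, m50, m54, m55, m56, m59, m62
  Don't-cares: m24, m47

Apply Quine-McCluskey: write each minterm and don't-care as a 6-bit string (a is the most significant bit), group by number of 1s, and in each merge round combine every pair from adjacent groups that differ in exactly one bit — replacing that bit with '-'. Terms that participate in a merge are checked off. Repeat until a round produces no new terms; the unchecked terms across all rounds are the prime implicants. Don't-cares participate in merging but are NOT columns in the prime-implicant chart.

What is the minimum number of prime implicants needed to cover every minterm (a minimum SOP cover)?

Round 0: 000001✓ 000011✓ 000100✓ 001000✓ 001110✓ 001111✓ 010100✓ 010110✓ 011000✓ 011100✓ 011101✓ 100001✓ 101011✓ 101111✓ 110010✓ 110110✓ 110111✓ 111000✓ 111011✓ 111110✓
Round 1: -00001 -01111 -10110 -11000 0-0100 0-1000 0000-1 00111- 01-100 0101-0 011-00 01110- 1-1011 101-11 11-110 110-10 11011-
PIs = {-00001, -01111, -10110, -11000, 0-0100, 0-1000, 0000-1, 00111-, 01-100, 0101-0, 011-00, 01110-, 1-1011, 101-11, 11-110, 110-10, 11011-}
Coverage chart:
  m1: -00001,0000-1
  m3: 0000-1 ←essential
  m4: 0-0100 ←essential
  m8: 0-1000 ←essential
  m14: 00111- ←essential
  m15: -01111,00111-
  m20: 0-0100,01-100,0101-0
  m22: -10110,0101-0
  m28: 01-100,011-00,01110-
  m29: 01110- ←essential
  m33: -00001 ←essential
  m43: 1-1011,101-11
  m50: 110-10 ←essential
  m54: -10110,11-110,110-10,11011-
  m55: 11011- ←essential
  m56: -11000 ←essential
  m59: 1-1011 ←essential
  m62: 11-110 ←essential
Essential: -00001, -11000, 0-0100, 0-1000, 0000-1, 00111-, 01110-, 1-1011, 11-110, 110-10, 11011-
Petrick residual → -10110
Min cover (12 terms): b'c'd'e'f + bc'def' + bcd'e'f' + a'c'de'f' + a'cd'e'f' + a'b'c'd'f + a'b'cde + a'bcde' + acd'ef + abdef' + abc'ef' + abc'de

12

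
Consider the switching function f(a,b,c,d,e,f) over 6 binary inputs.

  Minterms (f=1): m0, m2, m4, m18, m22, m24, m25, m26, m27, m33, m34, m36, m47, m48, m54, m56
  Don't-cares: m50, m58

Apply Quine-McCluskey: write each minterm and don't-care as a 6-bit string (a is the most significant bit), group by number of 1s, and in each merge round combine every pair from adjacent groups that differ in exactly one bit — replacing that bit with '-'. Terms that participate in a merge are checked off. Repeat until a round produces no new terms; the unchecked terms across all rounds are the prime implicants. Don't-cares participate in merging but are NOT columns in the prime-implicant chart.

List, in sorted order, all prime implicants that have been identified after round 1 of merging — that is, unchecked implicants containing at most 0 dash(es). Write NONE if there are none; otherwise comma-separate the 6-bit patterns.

[col 0] 000000*, 000010*, 000100*, 010010*, 010110*, 011000*, 011001*, 011010*, 011011*, 100001, 100010*, 100100*, 101111, 110000*, 110010*, 110110*, 111000*, 111010*
[col 1] -00010*, -00100, -10010*, -10110*, -11000*, -11010*, 0-0010*, 000-00, 0000-0, 01-010*, 010-10*, 0110-0*, 0110-1*, 01100-*, 01101-*, 1-0010*, 11-000*, 11-010*, 110-10*, 1100-0*, 1110-0*
[col 2] --0010, -1-010, -10-10, -110-0, 0110--, 11-0-0
Prime implicants: --0010, -00100, -1-010, -10-10, -110-0, 000-00, 0000-0, 0110--, 100001, 101111, 11-0-0

100001, 101111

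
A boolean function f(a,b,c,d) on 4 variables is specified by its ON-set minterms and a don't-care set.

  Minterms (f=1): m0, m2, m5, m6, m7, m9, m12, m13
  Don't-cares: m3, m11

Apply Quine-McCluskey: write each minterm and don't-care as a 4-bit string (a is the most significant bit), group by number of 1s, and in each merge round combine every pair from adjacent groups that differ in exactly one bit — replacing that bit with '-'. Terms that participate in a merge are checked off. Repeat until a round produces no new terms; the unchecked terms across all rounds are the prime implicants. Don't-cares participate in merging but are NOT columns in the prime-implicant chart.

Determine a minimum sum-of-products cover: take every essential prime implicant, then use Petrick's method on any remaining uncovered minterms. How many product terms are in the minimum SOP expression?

5

[col 0] 0000*, 0010*, 0011*, 0101*, 0110*, 0111*, 1001*, 1011*, 1100*, 1101*
[col 1] -011, -101, 0-10*, 0-11*, 00-0, 001-*, 01-1, 011-*, 1-01, 10-1, 110-
[col 2] 0-1-
Prime implicants: -011, -101, 0-1-, 00-0, 01-1, 1-01, 10-1, 110-
PI chart (minterm → PIs covering it):
  0 | 00-0  (sole → essential)
  2 | 0-1-,00-0
  5 | -101,01-1
  6 | 0-1-  (sole → essential)
  7 | 0-1-,01-1
  9 | 1-01,10-1
  12 | 110-  (sole → essential)
  13 | -101,1-01,110-
Essential prime implicants: 0-1-, 00-0, 110-
Petrick residual → -101, 1-01
Minimum SOP uses 5 PIs: bc'd + a'c + a'b'd' + ac'd + abc'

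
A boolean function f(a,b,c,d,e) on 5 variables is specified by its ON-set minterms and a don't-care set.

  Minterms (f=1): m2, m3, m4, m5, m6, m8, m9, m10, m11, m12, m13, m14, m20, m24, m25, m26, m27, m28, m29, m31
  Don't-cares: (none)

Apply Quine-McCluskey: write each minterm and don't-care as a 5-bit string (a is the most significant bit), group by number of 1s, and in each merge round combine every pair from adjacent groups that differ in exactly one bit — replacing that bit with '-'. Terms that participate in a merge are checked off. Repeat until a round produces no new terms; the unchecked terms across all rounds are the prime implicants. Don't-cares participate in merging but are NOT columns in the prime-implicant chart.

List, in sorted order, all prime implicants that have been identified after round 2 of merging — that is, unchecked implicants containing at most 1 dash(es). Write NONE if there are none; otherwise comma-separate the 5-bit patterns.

NONE

Round 0: 00010✓ 00011✓ 00100✓ 00101✓ 00110✓ 01000✓ 01001✓ 01010✓ 01011✓ 01100✓ 01101✓ 01110✓ 10100✓ 11000✓ 11001✓ 11010✓ 11011✓ 11100✓ 11101✓ 11111✓
Round 1: -0100✓ -1000✓ -1001✓ -1010✓ -1011✓ -1100✓ -1101✓ 0-010✓ 0-011✓ 0-100✓ 0-101✓ 0-110✓ 00-10✓ 0001-✓ 001-0✓ 0010-✓ 01-00✓ 01-01✓ 01-10✓ 010-0✓ 010-1✓ 0100-✓ 0101-✓ 011-0✓ 0110-✓ 1-100✓ 11-00✓ 11-01✓ 11-11✓ 110-0✓ 110-1✓ 1100-✓ 1101-✓ 111-1✓ 1110-✓
Round 2: --100 -1-00✓ -1-01✓ -10-0✓ -10-1✓ -100-✓ -101-✓ -110-✓ 0--10 0-01- 0-1-0 0-10- 01--0 01-0-✓ 010--✓ 11--1 11-0-✓ 110--✓
Round 3: -1-0- -10--
PIs = {--100, -1-0-, -10--, 0--10, 0-01-, 0-1-0, 0-10-, 01--0, 11--1}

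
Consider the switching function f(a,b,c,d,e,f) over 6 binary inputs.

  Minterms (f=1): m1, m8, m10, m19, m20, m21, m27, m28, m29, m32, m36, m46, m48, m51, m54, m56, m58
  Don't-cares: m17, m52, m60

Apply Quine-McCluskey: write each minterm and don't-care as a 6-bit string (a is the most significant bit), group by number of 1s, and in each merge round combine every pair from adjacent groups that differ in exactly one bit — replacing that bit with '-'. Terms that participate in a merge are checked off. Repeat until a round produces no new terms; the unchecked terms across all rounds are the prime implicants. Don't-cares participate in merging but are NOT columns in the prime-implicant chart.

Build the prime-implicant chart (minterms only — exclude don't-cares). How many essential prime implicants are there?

Round 0: 000001✓ 001000✓ 001010✓ 010001✓ 010011✓ 010100✓ 010101✓ 011011✓ 011100✓ 011101✓ 100000✓ 100100✓ 101110 110000✓ 110011✓ 110100✓ 110110✓ 111000✓ 111010✓ 111100✓
Round 1: -10011 -10100✓ -11100✓ 0-0001 0010-0 01-011 01-100✓ 01-101✓ 010-01 0100-1 01010-✓ 01110-✓ 1-0000✓ 1-0100✓ 100-00✓ 11-000✓ 11-100✓ 110-00✓ 1101-0 111-00✓ 1110-0
Round 2: -1-100 01-10- 1-0-00 11--00
PIs = {-1-100, -10011, 0-0001, 0010-0, 01-011, 01-10-, 010-01, 0100-1, 1-0-00, 101110, 11--00, 1101-0, 1110-0}
Coverage chart:
  m1: 0-0001 ←essential
  m8: 0010-0 ←essential
  m10: 0010-0 ←essential
  m19: -10011,01-011,0100-1
  m20: -1-100,01-10-
  m21: 01-10-,010-01
  m27: 01-011 ←essential
  m28: -1-100,01-10-
  m29: 01-10- ←essential
  m32: 1-0-00 ←essential
  m36: 1-0-00 ←essential
  m46: 101110 ←essential
  m48: 1-0-00,11--00
  m51: -10011 ←essential
  m54: 1101-0 ←essential
  m56: 11--00,1110-0
  m58: 1110-0 ←essential
Essential: -10011, 0-0001, 0010-0, 01-011, 01-10-, 1-0-00, 101110, 1101-0, 1110-0

9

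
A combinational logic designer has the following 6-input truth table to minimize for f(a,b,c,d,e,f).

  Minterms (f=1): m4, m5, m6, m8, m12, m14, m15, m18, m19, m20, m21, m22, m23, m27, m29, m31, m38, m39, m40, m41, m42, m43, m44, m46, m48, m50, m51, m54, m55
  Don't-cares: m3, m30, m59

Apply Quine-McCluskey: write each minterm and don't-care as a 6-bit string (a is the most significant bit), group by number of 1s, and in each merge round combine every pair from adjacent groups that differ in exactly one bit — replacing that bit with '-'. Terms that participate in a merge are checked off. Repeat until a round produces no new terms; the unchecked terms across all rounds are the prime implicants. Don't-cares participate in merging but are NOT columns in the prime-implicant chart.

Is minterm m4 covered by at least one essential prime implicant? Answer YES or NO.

YES

size-2^0 implicants → 000011(✓)  000100(✓)  000101(✓)  000110(✓)  001000(✓)  001100(✓)  001110(✓)  001111(✓)  010010(✓)  010011(✓)  010100(✓)  010101(✓)  010110(✓)  010111(✓)  011011(✓)  011101(✓)  011110(✓)  011111(✓)  100110(✓)  100111(✓)  101000(✓)  101001(✓)  101010(✓)  101011(✓)  101100(✓)  101110(✓)  110000(✓)  110010(✓)  110011(✓)  110110(✓)  110111(✓)  111011(✓)
size-2^1 implicants → -00110(✓)  -01000(✓)  -01100(✓)  -01110(✓)  -10010(✓)  -10011(✓)  -10110(✓)  -10111(✓)  -11011(✓)  0-0011  0-0100(✓)  0-0101(✓)  0-0110(✓)  0-1110(✓)  0-1111(✓)  00-100(✓)  00-110(✓)  0001-0(✓)  00010-(✓)  001-00(✓)  0011-0(✓)  00111-(✓)  01-011(✓)  01-101(✓)  01-110(✓)  01-111(✓)  010-10(✓)  010-11(✓)  01001-(✓)  0101-0(✓)  0101-1(✓)  01010-(✓)  01011-(✓)  011-11(✓)  0111-1(✓)  01111-(✓)  1-0110(✓)  1-0111(✓)  1-1011  10-110(✓)  10011-(✓)  101-00(✓)  101-10(✓)  1010-0(✓)  1010-1(✓)  10100-(✓)  10101-(✓)  1011-0(✓)  11-011(✓)  110-10(✓)  110-11(✓)  1100-0  11001-(✓)  11011-(✓)
size-2^2 implicants → --0110  -0-110  -01-00  -011-0  -1-011  -10-10(✓)  -10-11(✓)  -1001-(✓)  -1011-(✓)  0--110  0-01-0  0-010-  0-111-  00-1-0  01--11  01-1-1  01-11-  010-1-(✓)  0101--  1-011-  101--0  1010--  110-1-(✓)
size-2^3 implicants → -10-1-
Unchecked terms (primes): --0110, -0-110, -01-00, -011-0, -1-011, -10-1-, 0--110, 0-0011, 0-01-0, 0-010-, 0-111-, 00-1-0, 01--11, 01-1-1, 01-11-, 0101--, 1-011-, 1-1011, 101--0, 1010--, 1100-0
Minterm coverage:
  m4 ⊆ 0-01-0,0-010-,00-1-0
  m5 ⊆ 0-010- [E]
  m6 ⊆ --0110,-0-110,0--110,0-01-0,00-1-0
  m8 ⊆ -01-00 [E]
  m12 ⊆ -01-00,-011-0,00-1-0
  m14 ⊆ -0-110,-011-0,0--110,0-111-,00-1-0
  m15 ⊆ 0-111- [E]
  m18 ⊆ -10-1- [E]
  m19 ⊆ -1-011,-10-1-,0-0011,01--11
  m20 ⊆ 0-01-0,0-010-,0101--
  m21 ⊆ 0-010-,01-1-1,0101--
  m22 ⊆ --0110,-10-1-,0--110,0-01-0,01-11-,0101--
  m23 ⊆ -10-1-,01--11,01-1-1,01-11-,0101--
  m27 ⊆ -1-011,01--11
  m29 ⊆ 01-1-1 [E]
  m31 ⊆ 0-111-,01--11,01-1-1,01-11-
  m38 ⊆ --0110,-0-110,1-011-
  m39 ⊆ 1-011- [E]
  m40 ⊆ -01-00,101--0,1010--
  m41 ⊆ 1010-- [E]
  m42 ⊆ 101--0,1010--
  m43 ⊆ 1-1011,1010--
  m44 ⊆ -01-00,-011-0,101--0
  m46 ⊆ -0-110,-011-0,101--0
  m48 ⊆ 1100-0 [E]
  m50 ⊆ -10-1-,1100-0
  m51 ⊆ -1-011,-10-1-
  m54 ⊆ --0110,-10-1-,1-011-
  m55 ⊆ -10-1-,1-011-
E = {-01-00, -10-1-, 0-010-, 0-111-, 01-1-1, 1-011-, 1010--, 1100-0}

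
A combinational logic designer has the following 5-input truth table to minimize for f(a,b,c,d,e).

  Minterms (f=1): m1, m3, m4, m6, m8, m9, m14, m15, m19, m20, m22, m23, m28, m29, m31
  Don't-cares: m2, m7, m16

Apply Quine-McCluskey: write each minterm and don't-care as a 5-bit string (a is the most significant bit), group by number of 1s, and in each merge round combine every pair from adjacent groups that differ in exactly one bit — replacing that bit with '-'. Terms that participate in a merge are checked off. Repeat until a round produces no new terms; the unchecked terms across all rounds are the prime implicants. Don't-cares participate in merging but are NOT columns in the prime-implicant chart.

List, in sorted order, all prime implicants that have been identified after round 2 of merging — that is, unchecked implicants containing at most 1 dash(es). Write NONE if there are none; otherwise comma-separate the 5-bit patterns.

0-001, 000-1, 0100-, 1-100, 10-00, 111-1, 1110-

[col 0] 00001*, 00010*, 00011*, 00100*, 00110*, 00111*, 01000*, 01001*, 01110*, 01111*, 10000*, 10011*, 10100*, 10110*, 10111*, 11100*, 11101*, 11111*
[col 1] -0011*, -0100*, -0110*, -0111*, -1111*, 0-001, 0-110*, 0-111*, 00-10*, 00-11*, 000-1, 0001-*, 001-0*, 0011-*, 0100-, 0111-*, 1-100, 1-111*, 10-00, 10-11*, 101-0*, 1011-*, 111-1, 1110-
[col 2] --111, -0-11, -01-0, -011-, 0-11-, 00-1-
Prime implicants: --111, -0-11, -01-0, -011-, 0-001, 0-11-, 00-1-, 000-1, 0100-, 1-100, 10-00, 111-1, 1110-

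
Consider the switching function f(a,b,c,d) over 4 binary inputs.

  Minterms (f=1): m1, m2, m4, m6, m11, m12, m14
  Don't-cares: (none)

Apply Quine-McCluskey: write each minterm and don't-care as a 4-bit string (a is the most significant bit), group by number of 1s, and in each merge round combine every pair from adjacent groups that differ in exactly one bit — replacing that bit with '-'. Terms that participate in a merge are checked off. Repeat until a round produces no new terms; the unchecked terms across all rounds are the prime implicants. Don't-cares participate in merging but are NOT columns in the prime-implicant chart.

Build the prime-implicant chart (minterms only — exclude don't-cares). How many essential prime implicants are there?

4

Round 0: 0001 0010✓ 0100✓ 0110✓ 1011 1100✓ 1110✓
Round 1: -100✓ -110✓ 0-10 01-0✓ 11-0✓
Round 2: -1-0
PIs = {-1-0, 0-10, 0001, 1011}
Coverage chart:
  m1: 0001 ←essential
  m2: 0-10 ←essential
  m4: -1-0 ←essential
  m6: -1-0,0-10
  m11: 1011 ←essential
  m12: -1-0 ←essential
  m14: -1-0 ←essential
Essential: -1-0, 0-10, 0001, 1011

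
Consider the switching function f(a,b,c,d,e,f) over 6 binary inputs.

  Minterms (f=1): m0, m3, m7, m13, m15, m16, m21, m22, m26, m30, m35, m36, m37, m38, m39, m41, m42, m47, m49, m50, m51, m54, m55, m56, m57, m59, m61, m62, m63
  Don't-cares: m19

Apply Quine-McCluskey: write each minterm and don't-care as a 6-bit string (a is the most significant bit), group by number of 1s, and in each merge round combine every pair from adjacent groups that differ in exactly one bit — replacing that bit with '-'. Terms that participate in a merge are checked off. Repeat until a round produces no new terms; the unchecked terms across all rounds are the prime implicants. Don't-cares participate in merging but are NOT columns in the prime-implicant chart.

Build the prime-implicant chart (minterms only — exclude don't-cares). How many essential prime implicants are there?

12

Round 0: 000000✓ 000011✓ 000111✓ 001101✓ 001111✓ 010000✓ 010011✓ 010101 010110✓ 011010✓ 011110✓ 100011✓ 100100✓ 100101✓ 100110✓ 100111✓ 101001✓ 101010 101111✓ 110001✓ 110010✓ 110011✓ 110110✓ 110111✓ 111000✓ 111001✓ 111011✓ 111101✓ 111110✓ 111111✓
Round 1: -00011✓ -00111✓ -01111✓ -10011✓ -10110✓ -11110✓ 0-0000 0-0011✓ 00-111✓ 000-11✓ 0011-1 01-110✓ 011-10 1-0011✓ 1-0110✓ 1-0111✓ 1-1001 1-1111✓ 10-111✓ 100-11✓ 1001-0✓ 1001-1✓ 10010-✓ 10011-✓ 11-001✓ 11-011✓ 11-110✓ 11-111✓ 110-10✓ 110-11✓ 1100-1✓ 11001-✓ 11011-✓ 111-01✓ 111-11✓ 1110-1✓ 11100- 1111-1✓ 11111-✓
Round 2: --0011 -0-111 -00-11 -1-110 1--111 1-0-11 1-011- 1001-- 11--11 11-0-1 11-11- 110-1- 111--1
PIs = {--0011, -0-111, -00-11, -1-110, 0-0000, 0011-1, 010101, 011-10, 1--111, 1-0-11, 1-011-, 1-1001, 1001--, 101010, 11--11, 11-0-1, 11-11-, 110-1-, 111--1, 11100-}
Coverage chart:
  m0: 0-0000 ←essential
  m3: --0011,-00-11
  m7: -0-111,-00-11
  m13: 0011-1 ←essential
  m15: -0-111,0011-1
  m16: 0-0000 ←essential
  m21: 010101 ←essential
  m22: -1-110 ←essential
  m26: 011-10 ←essential
  m30: -1-110,011-10
  m35: --0011,-00-11,1-0-11
  m36: 1001-- ←essential
  m37: 1001-- ←essential
  m38: 1-011-,1001--
  m39: -0-111,-00-11,1--111,1-0-11,1-011-,1001--
  m41: 1-1001 ←essential
  m42: 101010 ←essential
  m47: -0-111,1--111
  m49: 11-0-1 ←essential
  m50: 110-1- ←essential
  m51: --0011,1-0-11,11--11,11-0-1,110-1-
  m54: -1-110,1-011-,11-11-,110-1-
  m55: 1--111,1-0-11,1-011-,11--11,11-11-,110-1-
  m56: 11100- ←essential
  m57: 1-1001,11-0-1,111--1,11100-
  m59: 11--11,11-0-1,111--1
  m61: 111--1 ←essential
  m62: -1-110,11-11-
  m63: 1--111,11--11,11-11-,111--1
Essential: -1-110, 0-0000, 0011-1, 010101, 011-10, 1-1001, 1001--, 101010, 11-0-1, 110-1-, 111--1, 11100-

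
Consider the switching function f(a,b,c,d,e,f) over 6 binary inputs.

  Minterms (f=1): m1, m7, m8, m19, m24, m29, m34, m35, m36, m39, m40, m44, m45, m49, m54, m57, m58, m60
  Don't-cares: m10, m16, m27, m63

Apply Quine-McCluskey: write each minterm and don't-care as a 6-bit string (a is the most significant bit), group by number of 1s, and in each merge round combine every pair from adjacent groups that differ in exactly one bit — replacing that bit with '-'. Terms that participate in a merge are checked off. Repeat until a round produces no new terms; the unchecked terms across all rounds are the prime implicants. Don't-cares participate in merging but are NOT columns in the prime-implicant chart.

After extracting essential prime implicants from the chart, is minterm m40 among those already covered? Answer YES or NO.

Round 0: 000001 000111✓ 001000✓ 001010✓ 010000✓ 010011✓ 011000✓ 011011✓ 011101 100010✓ 100011✓ 100100✓ 100111✓ 101000✓ 101100✓ 101101✓ 110001✓ 110110 111001✓ 111010 111100✓ 111111
Round 1: -00111 -01000 0-1000 0010-0 01-000 01-011 1-1100 10-100 100-11 10001- 101-00 10110- 11-001
PIs = {-00111, -01000, 0-1000, 000001, 0010-0, 01-000, 01-011, 011101, 1-1100, 10-100, 100-11, 10001-, 101-00, 10110-, 11-001, 110110, 111010, 111111}
Coverage chart:
  m1: 000001 ←essential
  m7: -00111 ←essential
  m8: -01000,0-1000,0010-0
  m19: 01-011 ←essential
  m24: 0-1000,01-000
  m29: 011101 ←essential
  m34: 10001- ←essential
  m35: 100-11,10001-
  m36: 10-100 ←essential
  m39: -00111,100-11
  m40: -01000,101-00
  m44: 1-1100,10-100,101-00,10110-
  m45: 10110- ←essential
  m49: 11-001 ←essential
  m54: 110110 ←essential
  m57: 11-001 ←essential
  m58: 111010 ←essential
  m60: 1-1100 ←essential
Essential: -00111, 000001, 01-011, 011101, 1-1100, 10-100, 10001-, 10110-, 11-001, 110110, 111010

NO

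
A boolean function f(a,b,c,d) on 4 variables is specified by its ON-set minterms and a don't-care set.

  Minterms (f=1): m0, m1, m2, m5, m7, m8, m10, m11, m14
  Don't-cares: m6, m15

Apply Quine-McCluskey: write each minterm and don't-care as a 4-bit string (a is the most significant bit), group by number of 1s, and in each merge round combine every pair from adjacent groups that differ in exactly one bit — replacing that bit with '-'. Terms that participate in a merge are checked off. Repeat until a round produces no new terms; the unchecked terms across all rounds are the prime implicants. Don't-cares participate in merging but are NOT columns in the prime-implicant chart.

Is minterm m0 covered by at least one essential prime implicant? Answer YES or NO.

[col 0] 0000*, 0001*, 0010*, 0101*, 0110*, 0111*, 1000*, 1010*, 1011*, 1110*, 1111*
[col 1] -000*, -010*, -110*, -111*, 0-01, 0-10*, 00-0*, 000-, 01-1, 011-*, 1-10*, 1-11*, 10-0*, 101-*, 111-*
[col 2] --10, -0-0, -11-, 1-1-
Prime implicants: --10, -0-0, -11-, 0-01, 000-, 01-1, 1-1-
PI chart (minterm → PIs covering it):
  0 | -0-0,000-
  1 | 0-01,000-
  2 | --10,-0-0
  5 | 0-01,01-1
  7 | -11-,01-1
  8 | -0-0  (sole → essential)
  10 | --10,-0-0,1-1-
  11 | 1-1-  (sole → essential)
  14 | --10,-11-,1-1-
Essential prime implicants: -0-0, 1-1-

YES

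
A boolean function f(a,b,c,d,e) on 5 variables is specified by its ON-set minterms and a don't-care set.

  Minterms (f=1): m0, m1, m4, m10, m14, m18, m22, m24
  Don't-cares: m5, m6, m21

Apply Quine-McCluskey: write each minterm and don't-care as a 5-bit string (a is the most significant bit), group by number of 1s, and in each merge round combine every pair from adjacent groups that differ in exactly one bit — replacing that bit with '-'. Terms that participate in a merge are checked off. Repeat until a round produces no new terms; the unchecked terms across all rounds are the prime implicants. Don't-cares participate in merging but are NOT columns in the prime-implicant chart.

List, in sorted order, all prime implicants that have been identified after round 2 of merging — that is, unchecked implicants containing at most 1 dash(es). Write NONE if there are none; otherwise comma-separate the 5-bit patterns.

-0101, -0110, 0-110, 001-0, 01-10, 10-10, 11000

size-2^0 implicants → 00000(✓)  00001(✓)  00100(✓)  00101(✓)  00110(✓)  01010(✓)  01110(✓)  10010(✓)  10101(✓)  10110(✓)  11000
size-2^1 implicants → -0101  -0110  0-110  00-00(✓)  00-01(✓)  0000-(✓)  001-0  0010-(✓)  01-10  10-10
size-2^2 implicants → 00-0-
Unchecked terms (primes): -0101, -0110, 0-110, 00-0-, 001-0, 01-10, 10-10, 11000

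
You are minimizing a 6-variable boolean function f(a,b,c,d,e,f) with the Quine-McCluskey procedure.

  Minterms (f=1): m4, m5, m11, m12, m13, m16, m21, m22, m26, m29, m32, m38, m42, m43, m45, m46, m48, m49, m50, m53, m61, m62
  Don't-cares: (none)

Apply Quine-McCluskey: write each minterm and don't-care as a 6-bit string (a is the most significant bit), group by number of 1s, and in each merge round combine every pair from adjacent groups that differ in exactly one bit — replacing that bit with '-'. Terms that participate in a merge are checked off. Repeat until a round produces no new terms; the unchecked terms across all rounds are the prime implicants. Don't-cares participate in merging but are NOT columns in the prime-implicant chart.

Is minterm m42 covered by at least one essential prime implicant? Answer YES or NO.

NO

[col 0] 000100*, 000101*, 001011*, 001100*, 001101*, 010000*, 010101*, 010110, 011010, 011101*, 100000*, 100110*, 101010*, 101011*, 101101*, 101110*, 110000*, 110001*, 110010*, 110101*, 111101*, 111110*
[col 1] -01011, -01101*, -10000, -10101*, -11101*, 0-0101*, 0-1101*, 00-100*, 00-101*, 00010-*, 00110-*, 01-101*, 1-0000, 1-1101*, 1-1110, 10-110, 101-10, 10101-, 11-101*, 110-01, 1100-0, 11000-
[col 2] --1101, -1-101, 0--101, 00-10-
Prime implicants: --1101, -01011, -1-101, -10000, 0--101, 00-10-, 010110, 011010, 1-0000, 1-1110, 10-110, 101-10, 10101-, 110-01, 1100-0, 11000-
PI chart (minterm → PIs covering it):
  4 | 00-10-  (sole → essential)
  5 | 0--101,00-10-
  11 | -01011  (sole → essential)
  12 | 00-10-  (sole → essential)
  13 | --1101,0--101,00-10-
  16 | -10000  (sole → essential)
  21 | -1-101,0--101
  22 | 010110  (sole → essential)
  26 | 011010  (sole → essential)
  29 | --1101,-1-101,0--101
  32 | 1-0000  (sole → essential)
  38 | 10-110  (sole → essential)
  42 | 101-10,10101-
  43 | -01011,10101-
  45 | --1101  (sole → essential)
  46 | 1-1110,10-110,101-10
  48 | -10000,1-0000,1100-0,11000-
  49 | 110-01,11000-
  50 | 1100-0  (sole → essential)
  53 | -1-101,110-01
  61 | --1101,-1-101
  62 | 1-1110  (sole → essential)
Essential prime implicants: --1101, -01011, -10000, 00-10-, 010110, 011010, 1-0000, 1-1110, 10-110, 1100-0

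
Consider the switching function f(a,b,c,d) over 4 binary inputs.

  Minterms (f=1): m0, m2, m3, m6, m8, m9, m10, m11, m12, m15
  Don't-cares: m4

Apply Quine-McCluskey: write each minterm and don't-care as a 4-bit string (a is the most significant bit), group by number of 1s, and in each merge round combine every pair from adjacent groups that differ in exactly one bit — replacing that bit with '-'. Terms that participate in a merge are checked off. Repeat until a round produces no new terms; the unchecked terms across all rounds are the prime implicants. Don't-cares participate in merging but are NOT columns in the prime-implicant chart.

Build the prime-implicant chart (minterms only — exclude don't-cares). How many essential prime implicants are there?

5

Round 0: 0000✓ 0010✓ 0011✓ 0100✓ 0110✓ 1000✓ 1001✓ 1010✓ 1011✓ 1100✓ 1111✓
Round 1: -000✓ -010✓ -011✓ -100✓ 0-00✓ 0-10✓ 00-0✓ 001-✓ 01-0✓ 1-00✓ 1-11 10-0✓ 10-1✓ 100-✓ 101-✓
Round 2: --00 -0-0 -01- 0--0 10--
PIs = {--00, -0-0, -01-, 0--0, 1-11, 10--}
Coverage chart:
  m0: --00,-0-0,0--0
  m2: -0-0,-01-,0--0
  m3: -01- ←essential
  m6: 0--0 ←essential
  m8: --00,-0-0,10--
  m9: 10-- ←essential
  m10: -0-0,-01-,10--
  m11: -01-,1-11,10--
  m12: --00 ←essential
  m15: 1-11 ←essential
Essential: --00, -01-, 0--0, 1-11, 10--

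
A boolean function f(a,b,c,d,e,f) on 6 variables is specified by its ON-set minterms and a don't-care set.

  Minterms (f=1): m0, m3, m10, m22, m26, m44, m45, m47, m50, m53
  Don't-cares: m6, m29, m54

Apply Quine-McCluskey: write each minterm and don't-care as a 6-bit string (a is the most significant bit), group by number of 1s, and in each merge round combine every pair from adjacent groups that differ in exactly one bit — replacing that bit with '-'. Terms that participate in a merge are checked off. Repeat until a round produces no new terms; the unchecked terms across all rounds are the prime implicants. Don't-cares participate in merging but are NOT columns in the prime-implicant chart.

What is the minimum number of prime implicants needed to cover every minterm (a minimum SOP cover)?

Round 0: 000000 000011 000110✓ 001010✓ 010110✓ 011010✓ 011101 101100✓ 101101✓ 101111✓ 110010✓ 110101 110110✓
Round 1: -10110 0-0110 0-1010 1011-1 10110- 110-10
PIs = {-10110, 0-0110, 0-1010, 000000, 000011, 011101, 1011-1, 10110-, 110-10, 110101}
Coverage chart:
  m0: 000000 ←essential
  m3: 000011 ←essential
  m10: 0-1010 ←essential
  m22: -10110,0-0110
  m26: 0-1010 ←essential
  m44: 10110- ←essential
  m45: 1011-1,10110-
  m47: 1011-1 ←essential
  m50: 110-10 ←essential
  m53: 110101 ←essential
Essential: 0-1010, 000000, 000011, 1011-1, 10110-, 110-10, 110101
Petrick residual → -10110
Min cover (8 terms): bc'def' + a'cd'ef' + a'b'c'd'e'f' + a'b'c'd'ef + ab'cdf + ab'cde' + abc'ef' + abc'de'f

8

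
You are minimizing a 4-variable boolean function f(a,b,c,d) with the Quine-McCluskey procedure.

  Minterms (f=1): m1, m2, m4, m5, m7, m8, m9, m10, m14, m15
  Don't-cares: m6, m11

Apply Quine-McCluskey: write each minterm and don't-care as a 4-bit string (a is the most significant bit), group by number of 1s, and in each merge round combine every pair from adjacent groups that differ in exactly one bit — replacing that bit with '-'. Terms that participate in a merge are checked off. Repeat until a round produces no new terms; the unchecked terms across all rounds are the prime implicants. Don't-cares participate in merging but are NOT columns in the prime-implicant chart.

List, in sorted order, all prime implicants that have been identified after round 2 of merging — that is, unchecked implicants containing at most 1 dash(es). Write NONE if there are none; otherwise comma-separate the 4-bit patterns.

-001, 0-01

size-2^0 implicants → 0001(✓)  0010(✓)  0100(✓)  0101(✓)  0110(✓)  0111(✓)  1000(✓)  1001(✓)  1010(✓)  1011(✓)  1110(✓)  1111(✓)
size-2^1 implicants → -001  -010(✓)  -110(✓)  -111(✓)  0-01  0-10(✓)  01-0(✓)  01-1(✓)  010-(✓)  011-(✓)  1-10(✓)  1-11(✓)  10-0(✓)  10-1(✓)  100-(✓)  101-(✓)  111-(✓)
size-2^2 implicants → --10  -11-  01--  1-1-  10--
Unchecked terms (primes): --10, -001, -11-, 0-01, 01--, 1-1-, 10--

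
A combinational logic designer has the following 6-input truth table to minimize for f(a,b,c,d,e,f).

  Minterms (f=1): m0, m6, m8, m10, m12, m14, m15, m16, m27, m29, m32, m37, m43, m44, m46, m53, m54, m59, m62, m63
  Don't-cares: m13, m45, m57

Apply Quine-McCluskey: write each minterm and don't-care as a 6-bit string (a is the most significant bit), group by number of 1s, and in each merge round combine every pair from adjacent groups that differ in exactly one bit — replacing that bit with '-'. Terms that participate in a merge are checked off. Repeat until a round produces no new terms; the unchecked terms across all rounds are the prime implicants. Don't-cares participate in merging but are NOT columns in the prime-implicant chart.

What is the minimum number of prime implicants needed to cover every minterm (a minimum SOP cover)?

[col 0] 000000*, 000110*, 001000*, 001010*, 001100*, 001101*, 001110*, 001111*, 010000*, 011011*, 011101*, 100000*, 100101*, 101011*, 101100*, 101101*, 101110*, 110101*, 110110*, 111001*, 111011*, 111110*, 111111*
[col 1] -00000, -01100*, -01101*, -01110*, -11011, 0-0000, 0-1101, 00-000, 00-110, 001-00*, 001-10*, 0010-0*, 0011-0*, 0011-1*, 00110-*, 00111-*, 1-0101, 1-1011, 1-1110, 10-101, 1011-0*, 10110-*, 11-110, 111-11, 1110-1, 11111-
[col 2] -011-0, -0110-, 001--0, 0011--
Prime implicants: -00000, -011-0, -0110-, -11011, 0-0000, 0-1101, 00-000, 00-110, 001--0, 0011--, 1-0101, 1-1011, 1-1110, 10-101, 11-110, 111-11, 1110-1, 11111-
PI chart (minterm → PIs covering it):
  0 | -00000,0-0000,00-000
  6 | 00-110  (sole → essential)
  8 | 00-000,001--0
  10 | 001--0  (sole → essential)
  12 | -011-0,-0110-,001--0,0011--
  14 | -011-0,00-110,001--0,0011--
  15 | 0011--  (sole → essential)
  16 | 0-0000  (sole → essential)
  27 | -11011  (sole → essential)
  29 | 0-1101  (sole → essential)
  32 | -00000  (sole → essential)
  37 | 1-0101,10-101
  43 | 1-1011  (sole → essential)
  44 | -011-0,-0110-
  46 | -011-0,1-1110
  53 | 1-0101  (sole → essential)
  54 | 11-110  (sole → essential)
  59 | -11011,1-1011,111-11,1110-1
  62 | 1-1110,11-110,11111-
  63 | 111-11,11111-
Essential prime implicants: -00000, -11011, 0-0000, 0-1101, 00-110, 001--0, 0011--, 1-0101, 1-1011, 11-110
Petrick residual → -011-0, 111-11
Minimum SOP uses 12 PIs: b'c'd'e'f' + b'cdf' + bcd'ef + a'c'd'e'f' + a'cde'f + a'b'def' + a'b'cf' + a'b'cd + ac'de'f + acd'ef + abdef' + abcef

12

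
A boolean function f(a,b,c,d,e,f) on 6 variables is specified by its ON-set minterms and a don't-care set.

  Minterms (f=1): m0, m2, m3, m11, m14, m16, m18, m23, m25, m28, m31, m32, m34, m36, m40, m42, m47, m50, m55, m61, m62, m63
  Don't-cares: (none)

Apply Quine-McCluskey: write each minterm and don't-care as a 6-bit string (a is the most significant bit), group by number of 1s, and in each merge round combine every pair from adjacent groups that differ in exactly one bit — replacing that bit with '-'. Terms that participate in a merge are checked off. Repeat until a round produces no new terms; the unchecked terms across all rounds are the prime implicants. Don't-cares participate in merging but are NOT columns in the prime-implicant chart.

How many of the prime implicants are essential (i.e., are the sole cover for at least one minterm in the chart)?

Round 0: 000000✓ 000010✓ 000011✓ 001011✓ 001110 010000✓ 010010✓ 010111✓ 011001 011100 011111✓ 100000✓ 100010✓ 100100✓ 101000✓ 101010✓ 101111✓ 110010✓ 110111✓ 111101✓ 111110✓ 111111✓
Round 1: -00000✓ -00010✓ -10010✓ -10111✓ -11111✓ 0-0000✓ 0-0010✓ 00-011 0000-0✓ 00001- 01-111✓ 0100-0✓ 1-0010✓ 1-1111 10-000✓ 10-010✓ 100-00 1000-0✓ 1010-0✓ 11-111✓ 1111-1 11111-
Round 2: --0010 -000-0 -1-111 0-00-0 10-0-0
PIs = {--0010, -000-0, -1-111, 0-00-0, 00-011, 00001-, 001110, 011001, 011100, 1-1111, 10-0-0, 100-00, 1111-1, 11111-}
Coverage chart:
  m0: -000-0,0-00-0
  m2: --0010,-000-0,0-00-0,00001-
  m3: 00-011,00001-
  m11: 00-011 ←essential
  m14: 001110 ←essential
  m16: 0-00-0 ←essential
  m18: --0010,0-00-0
  m23: -1-111 ←essential
  m25: 011001 ←essential
  m28: 011100 ←essential
  m31: -1-111 ←essential
  m32: -000-0,10-0-0,100-00
  m34: --0010,-000-0,10-0-0
  m36: 100-00 ←essential
  m40: 10-0-0 ←essential
  m42: 10-0-0 ←essential
  m47: 1-1111 ←essential
  m50: --0010 ←essential
  m55: -1-111 ←essential
  m61: 1111-1 ←essential
  m62: 11111- ←essential
  m63: -1-111,1-1111,1111-1,11111-
Essential: --0010, -1-111, 0-00-0, 00-011, 001110, 011001, 011100, 1-1111, 10-0-0, 100-00, 1111-1, 11111-

12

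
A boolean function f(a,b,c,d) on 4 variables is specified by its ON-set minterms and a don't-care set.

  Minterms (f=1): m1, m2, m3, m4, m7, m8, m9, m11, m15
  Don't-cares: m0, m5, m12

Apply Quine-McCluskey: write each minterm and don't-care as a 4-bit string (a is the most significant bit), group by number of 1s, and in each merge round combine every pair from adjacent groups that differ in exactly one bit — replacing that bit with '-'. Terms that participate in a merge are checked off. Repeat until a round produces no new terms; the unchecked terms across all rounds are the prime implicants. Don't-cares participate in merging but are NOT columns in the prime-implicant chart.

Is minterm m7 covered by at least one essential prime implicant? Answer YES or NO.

[col 0] 0000*, 0001*, 0010*, 0011*, 0100*, 0101*, 0111*, 1000*, 1001*, 1011*, 1100*, 1111*
[col 1] -000*, -001*, -011*, -100*, -111*, 0-00*, 0-01*, 0-11*, 00-0*, 00-1*, 000-*, 001-*, 01-1*, 010-*, 1-00*, 1-11*, 10-1*, 100-*
[col 2] --00, --11, -0-1, -00-, 0--1, 0-0-, 00--
Prime implicants: --00, --11, -0-1, -00-, 0--1, 0-0-, 00--
PI chart (minterm → PIs covering it):
  1 | -0-1,-00-,0--1,0-0-,00--
  2 | 00--  (sole → essential)
  3 | --11,-0-1,0--1,00--
  4 | --00,0-0-
  7 | --11,0--1
  8 | --00,-00-
  9 | -0-1,-00-
  11 | --11,-0-1
  15 | --11  (sole → essential)
Essential prime implicants: --11, 00--

YES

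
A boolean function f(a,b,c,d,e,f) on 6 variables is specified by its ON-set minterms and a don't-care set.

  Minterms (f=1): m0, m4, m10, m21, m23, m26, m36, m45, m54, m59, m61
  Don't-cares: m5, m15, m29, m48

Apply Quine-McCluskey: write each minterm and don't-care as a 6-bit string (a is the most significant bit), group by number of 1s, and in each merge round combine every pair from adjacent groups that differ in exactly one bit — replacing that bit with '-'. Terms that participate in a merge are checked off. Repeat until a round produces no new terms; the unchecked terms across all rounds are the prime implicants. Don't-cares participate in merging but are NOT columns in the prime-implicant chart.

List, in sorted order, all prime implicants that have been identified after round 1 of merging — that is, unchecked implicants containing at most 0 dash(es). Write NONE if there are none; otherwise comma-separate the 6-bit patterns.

001111, 110000, 110110, 111011

Round 0: 000000✓ 000100✓ 000101✓ 001010✓ 001111 010101✓ 010111✓ 011010✓ 011101✓ 100100✓ 101101✓ 110000 110110 111011 111101✓
Round 1: -00100 -11101 0-0101 0-1010 000-00 00010- 01-101 0101-1 1-1101
PIs = {-00100, -11101, 0-0101, 0-1010, 000-00, 00010-, 001111, 01-101, 0101-1, 1-1101, 110000, 110110, 111011}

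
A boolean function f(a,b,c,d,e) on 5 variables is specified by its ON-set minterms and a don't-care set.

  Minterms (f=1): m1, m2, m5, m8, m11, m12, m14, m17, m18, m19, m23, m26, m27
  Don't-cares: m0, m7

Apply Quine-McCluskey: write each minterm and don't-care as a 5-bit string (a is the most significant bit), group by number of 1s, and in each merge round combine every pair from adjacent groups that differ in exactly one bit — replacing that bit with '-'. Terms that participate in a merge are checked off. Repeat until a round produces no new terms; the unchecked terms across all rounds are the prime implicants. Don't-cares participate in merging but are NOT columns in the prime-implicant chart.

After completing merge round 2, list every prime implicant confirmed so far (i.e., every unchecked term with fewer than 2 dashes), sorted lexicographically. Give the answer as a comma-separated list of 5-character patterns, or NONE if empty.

size-2^0 implicants → 00000(✓)  00001(✓)  00010(✓)  00101(✓)  00111(✓)  01000(✓)  01011(✓)  01100(✓)  01110(✓)  10001(✓)  10010(✓)  10011(✓)  10111(✓)  11010(✓)  11011(✓)
size-2^1 implicants → -0001  -0010  -0111  -1011  0-000  00-01  000-0  0000-  001-1  01-00  011-0  1-010(✓)  1-011(✓)  10-11  100-1  1001-(✓)  1101-(✓)
size-2^2 implicants → 1-01-
Unchecked terms (primes): -0001, -0010, -0111, -1011, 0-000, 00-01, 000-0, 0000-, 001-1, 01-00, 011-0, 1-01-, 10-11, 100-1

-0001, -0010, -0111, -1011, 0-000, 00-01, 000-0, 0000-, 001-1, 01-00, 011-0, 10-11, 100-1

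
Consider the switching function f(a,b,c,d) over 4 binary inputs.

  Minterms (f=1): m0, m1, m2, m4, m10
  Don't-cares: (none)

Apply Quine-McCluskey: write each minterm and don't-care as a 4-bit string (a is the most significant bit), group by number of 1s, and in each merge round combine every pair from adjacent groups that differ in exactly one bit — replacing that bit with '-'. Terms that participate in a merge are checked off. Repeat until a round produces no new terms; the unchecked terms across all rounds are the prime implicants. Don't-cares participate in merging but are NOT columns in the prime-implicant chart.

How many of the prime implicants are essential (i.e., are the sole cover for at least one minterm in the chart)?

3

Round 0: 0000✓ 0001✓ 0010✓ 0100✓ 1010✓
Round 1: -010 0-00 00-0 000-
PIs = {-010, 0-00, 00-0, 000-}
Coverage chart:
  m0: 0-00,00-0,000-
  m1: 000- ←essential
  m2: -010,00-0
  m4: 0-00 ←essential
  m10: -010 ←essential
Essential: -010, 0-00, 000-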